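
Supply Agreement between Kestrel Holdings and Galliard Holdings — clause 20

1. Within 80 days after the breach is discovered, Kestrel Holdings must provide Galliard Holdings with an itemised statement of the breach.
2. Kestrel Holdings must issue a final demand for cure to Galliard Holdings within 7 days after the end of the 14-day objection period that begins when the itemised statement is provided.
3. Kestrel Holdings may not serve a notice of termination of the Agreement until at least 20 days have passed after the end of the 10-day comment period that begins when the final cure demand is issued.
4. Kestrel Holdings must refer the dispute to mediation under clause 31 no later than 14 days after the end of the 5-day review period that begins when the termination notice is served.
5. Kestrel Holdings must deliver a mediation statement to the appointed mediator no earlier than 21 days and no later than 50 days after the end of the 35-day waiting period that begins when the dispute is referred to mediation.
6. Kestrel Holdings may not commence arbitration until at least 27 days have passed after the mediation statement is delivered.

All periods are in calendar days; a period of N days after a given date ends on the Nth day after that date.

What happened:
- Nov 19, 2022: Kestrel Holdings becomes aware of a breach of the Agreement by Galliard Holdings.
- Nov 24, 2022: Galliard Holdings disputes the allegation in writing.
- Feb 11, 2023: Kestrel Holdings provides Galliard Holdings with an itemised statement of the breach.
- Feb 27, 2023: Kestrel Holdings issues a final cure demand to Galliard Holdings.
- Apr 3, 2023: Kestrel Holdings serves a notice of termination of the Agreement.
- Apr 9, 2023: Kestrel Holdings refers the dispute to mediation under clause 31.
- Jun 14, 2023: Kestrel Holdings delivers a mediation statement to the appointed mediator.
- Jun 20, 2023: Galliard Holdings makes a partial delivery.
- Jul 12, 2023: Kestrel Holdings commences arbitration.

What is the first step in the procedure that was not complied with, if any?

Step 1 — counting 80 days from Nov 19, 2022 (when the breach is discovered) gives a deadline of Feb 7, 2023; done Feb 11, 2023 — 4 days late.

Step 1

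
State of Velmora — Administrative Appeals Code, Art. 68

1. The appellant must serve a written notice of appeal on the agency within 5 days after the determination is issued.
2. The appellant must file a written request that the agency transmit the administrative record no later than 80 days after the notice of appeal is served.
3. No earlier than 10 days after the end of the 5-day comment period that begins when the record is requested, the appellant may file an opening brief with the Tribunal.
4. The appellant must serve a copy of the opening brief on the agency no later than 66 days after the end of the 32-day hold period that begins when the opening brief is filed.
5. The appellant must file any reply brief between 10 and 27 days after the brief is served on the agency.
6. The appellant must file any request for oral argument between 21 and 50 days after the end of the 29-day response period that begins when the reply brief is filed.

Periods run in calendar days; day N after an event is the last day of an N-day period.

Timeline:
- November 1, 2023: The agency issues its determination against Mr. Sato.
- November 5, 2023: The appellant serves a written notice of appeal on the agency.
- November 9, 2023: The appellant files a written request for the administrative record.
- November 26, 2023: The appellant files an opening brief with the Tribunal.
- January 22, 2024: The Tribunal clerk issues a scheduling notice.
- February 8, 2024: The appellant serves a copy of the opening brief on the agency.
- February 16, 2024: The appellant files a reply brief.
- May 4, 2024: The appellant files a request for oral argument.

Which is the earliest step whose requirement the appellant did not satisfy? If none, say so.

Step 1: 5 days after November 1, 2023 (when the determination is issued) is November 6, 2023; done November 5, 2023 — timely.
Step 2: 80 days after November 5, 2023 (when the notice of appeal is served) is January 24, 2024; done November 9, 2023 — timely.
Step 3: the earliest permitted date is 10 days after November 14, 2023 (end of the 5-day comment period, which began when the record is requested on November 9, 2023), i.e. November 24, 2023; November 26, 2023 is on or after that date.
Step 4: 66 days after December 28, 2023 (end of the 32-day hold period, which began when the opening brief is filed on November 26, 2023) is March 3, 2024; completed February 8, 2024, before the deadline.
Step 5: the window is 10–27 days after February 8, 2024 (when the brief is served on the agency), so February 18, 2024 through March 6, 2024; done February 16, 2024 — 2 days before the window opened.

Step 5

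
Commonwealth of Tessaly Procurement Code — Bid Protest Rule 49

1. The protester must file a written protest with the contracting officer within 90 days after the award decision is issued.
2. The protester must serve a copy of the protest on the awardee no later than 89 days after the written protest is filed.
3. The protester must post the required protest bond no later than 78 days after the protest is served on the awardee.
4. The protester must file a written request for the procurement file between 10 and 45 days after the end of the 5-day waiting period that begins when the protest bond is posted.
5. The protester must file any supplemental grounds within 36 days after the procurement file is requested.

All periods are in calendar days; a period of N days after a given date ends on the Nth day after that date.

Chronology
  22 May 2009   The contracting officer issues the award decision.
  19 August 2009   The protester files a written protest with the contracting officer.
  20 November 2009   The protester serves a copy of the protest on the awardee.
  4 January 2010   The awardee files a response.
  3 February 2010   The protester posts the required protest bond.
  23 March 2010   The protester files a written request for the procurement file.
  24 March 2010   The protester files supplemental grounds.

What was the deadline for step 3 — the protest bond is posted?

Step 3 runs from 20 November 2009, when the protest is served on the awardee. 78 days after 20 November 2009 is 6 February 2010.

6 February 2010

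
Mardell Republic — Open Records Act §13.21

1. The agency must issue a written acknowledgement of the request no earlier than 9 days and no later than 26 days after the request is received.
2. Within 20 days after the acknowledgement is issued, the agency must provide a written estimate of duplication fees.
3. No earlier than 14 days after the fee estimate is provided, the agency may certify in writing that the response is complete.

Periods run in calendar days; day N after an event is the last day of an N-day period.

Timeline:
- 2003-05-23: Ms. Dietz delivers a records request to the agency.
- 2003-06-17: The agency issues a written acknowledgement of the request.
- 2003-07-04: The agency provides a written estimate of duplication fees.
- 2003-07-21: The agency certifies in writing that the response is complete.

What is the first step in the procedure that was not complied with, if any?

None — every step was satisfied

(1) the permitted window runs from 2003-05-23 + 9 = 2003-06-01 to 2003-05-23 + 26 = 2003-06-18; done 2003-06-17 — within the window.
(2) due by 2003-06-17 + 20 days = 2003-07-07; 2003-07-04 is within that limit.
(3) permitted from 2003-07-04 + 14 days = 2003-07-18 onward; done 2003-07-21 — permitted.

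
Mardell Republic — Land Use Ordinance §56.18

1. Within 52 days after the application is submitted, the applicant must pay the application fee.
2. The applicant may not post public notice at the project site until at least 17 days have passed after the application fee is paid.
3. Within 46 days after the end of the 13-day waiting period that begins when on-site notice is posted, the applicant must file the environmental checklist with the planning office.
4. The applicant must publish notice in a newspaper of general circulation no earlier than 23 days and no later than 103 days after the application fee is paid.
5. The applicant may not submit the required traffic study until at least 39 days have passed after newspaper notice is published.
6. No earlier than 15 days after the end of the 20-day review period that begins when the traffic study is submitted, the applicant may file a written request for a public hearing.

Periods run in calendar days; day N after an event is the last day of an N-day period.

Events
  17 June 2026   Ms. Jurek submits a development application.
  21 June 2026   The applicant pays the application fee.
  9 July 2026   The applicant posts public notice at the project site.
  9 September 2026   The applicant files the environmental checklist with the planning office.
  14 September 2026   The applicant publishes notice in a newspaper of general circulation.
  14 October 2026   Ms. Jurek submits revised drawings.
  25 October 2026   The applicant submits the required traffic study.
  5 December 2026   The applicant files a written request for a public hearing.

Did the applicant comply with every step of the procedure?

No

Step 1: 52 days after 17 June 2026 (when the application is submitted) is 8 August 2026; 21 June 2026 is within that limit.
Step 2: the earliest permitted date is 17 days after 21 June 2026 (when the application fee is paid), i.e. 8 July 2026; done 9 July 2026, after the minimum wait.
Step 3: 46 days after 22 July 2026 (end of the 13-day waiting period, which began when on-site notice is posted on 9 July 2026) is 6 September 2026; not done until 9 September 2026, 3 days after the deadline.
Later steps need not be reached.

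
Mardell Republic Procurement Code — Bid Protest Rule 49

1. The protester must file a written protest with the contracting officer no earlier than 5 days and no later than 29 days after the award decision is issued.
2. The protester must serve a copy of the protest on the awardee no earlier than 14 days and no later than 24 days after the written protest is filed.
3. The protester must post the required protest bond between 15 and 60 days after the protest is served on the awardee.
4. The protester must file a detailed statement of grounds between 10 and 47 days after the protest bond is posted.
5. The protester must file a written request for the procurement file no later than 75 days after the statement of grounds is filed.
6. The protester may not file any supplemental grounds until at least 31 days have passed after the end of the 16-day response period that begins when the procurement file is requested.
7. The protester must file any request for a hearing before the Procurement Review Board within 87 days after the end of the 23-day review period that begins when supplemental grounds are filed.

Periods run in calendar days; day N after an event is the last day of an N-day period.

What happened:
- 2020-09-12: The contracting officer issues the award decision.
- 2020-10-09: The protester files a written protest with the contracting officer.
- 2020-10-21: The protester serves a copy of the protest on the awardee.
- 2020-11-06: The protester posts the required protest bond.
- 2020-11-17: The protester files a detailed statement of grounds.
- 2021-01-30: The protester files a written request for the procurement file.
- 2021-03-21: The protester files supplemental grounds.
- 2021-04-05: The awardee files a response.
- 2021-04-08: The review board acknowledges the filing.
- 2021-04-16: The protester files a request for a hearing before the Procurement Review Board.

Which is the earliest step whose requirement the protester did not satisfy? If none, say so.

Step 2

Step 1 — 5 and 29 days from 2020-09-12 (when the award decision is issued) are 2020-09-17 and 2020-10-11 respectively; done 2020-10-09 — within the window.
Step 2 — 14 and 24 days from 2020-10-09 (when the written protest is filed) are 2020-10-23 and 2020-11-02 respectively; done 2020-10-21 — 2 days before the window opened.
No need to go further; step 2 was not satisfied.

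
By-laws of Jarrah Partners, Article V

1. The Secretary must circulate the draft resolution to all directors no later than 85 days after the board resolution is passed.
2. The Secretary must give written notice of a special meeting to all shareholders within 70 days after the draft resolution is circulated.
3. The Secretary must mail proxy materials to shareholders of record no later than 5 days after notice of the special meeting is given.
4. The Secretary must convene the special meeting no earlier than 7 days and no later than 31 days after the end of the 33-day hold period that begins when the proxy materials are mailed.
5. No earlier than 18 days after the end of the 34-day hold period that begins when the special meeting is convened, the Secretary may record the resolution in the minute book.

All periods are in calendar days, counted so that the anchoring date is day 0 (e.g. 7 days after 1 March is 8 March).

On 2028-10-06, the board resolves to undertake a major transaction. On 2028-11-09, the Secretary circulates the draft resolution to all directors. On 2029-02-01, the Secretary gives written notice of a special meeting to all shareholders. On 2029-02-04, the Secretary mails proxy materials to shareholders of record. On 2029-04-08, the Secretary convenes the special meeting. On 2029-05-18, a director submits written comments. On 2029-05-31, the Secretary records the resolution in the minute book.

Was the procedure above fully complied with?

No

Step 1: 85 days after 2028-10-06 (when the board resolution is passed) is 2028-12-30; completed 2028-11-09, before the deadline.
Step 2: 70 days after 2028-11-09 (when the draft resolution is circulated) is 2029-01-18; not done until 2029-02-01, 14 days after the deadline.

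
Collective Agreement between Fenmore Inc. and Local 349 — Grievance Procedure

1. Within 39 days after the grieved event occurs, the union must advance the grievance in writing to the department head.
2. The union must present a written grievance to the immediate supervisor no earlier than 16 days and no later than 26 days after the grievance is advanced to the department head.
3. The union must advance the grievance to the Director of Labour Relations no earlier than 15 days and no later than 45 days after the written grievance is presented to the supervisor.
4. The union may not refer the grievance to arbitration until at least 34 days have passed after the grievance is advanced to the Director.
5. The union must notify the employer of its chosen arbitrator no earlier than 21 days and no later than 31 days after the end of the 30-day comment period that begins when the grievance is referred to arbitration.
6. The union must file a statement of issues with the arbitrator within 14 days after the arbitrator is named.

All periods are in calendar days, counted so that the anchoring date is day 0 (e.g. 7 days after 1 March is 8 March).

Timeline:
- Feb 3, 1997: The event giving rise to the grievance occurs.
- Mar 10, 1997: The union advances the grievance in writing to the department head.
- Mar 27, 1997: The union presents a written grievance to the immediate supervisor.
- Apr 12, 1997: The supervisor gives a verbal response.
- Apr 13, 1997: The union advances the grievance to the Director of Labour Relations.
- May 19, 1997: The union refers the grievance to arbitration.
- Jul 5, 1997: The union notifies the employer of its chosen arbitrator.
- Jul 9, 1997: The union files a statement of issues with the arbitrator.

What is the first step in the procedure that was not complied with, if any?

Step 5

Step 1 — counting 39 days from Feb 3, 1997 (when the grieved event occurs) gives a deadline of Mar 14, 1997; done Mar 10, 1997 — timely.
Step 2 — 16 and 26 days from Mar 10, 1997 (when the grievance is advanced to the department head) are Mar 26, 1997 and Apr 5, 1997 respectively; done Mar 27, 1997 — within the window.
Step 3 — 15 and 45 days from Mar 27, 1997 (when the written grievance is presented to the supervisor) are Apr 11, 1997 and May 11, 1997 respectively; Apr 13, 1997 falls inside that range.
Step 4 — must wait 34 days from Apr 13, 1997 (when the grievance is advanced to the Director), so not before May 17, 1997; May 19, 1997 is on or after that date.
Step 5 — 21 and 31 days from Jun 18, 1997 (end of the 30-day comment period, which began when the grievance is referred to arbitration on May 19, 1997) are Jul 9, 1997 and Jul 19, 1997 respectively; done Jul 5, 1997 — 4 days before the window opened.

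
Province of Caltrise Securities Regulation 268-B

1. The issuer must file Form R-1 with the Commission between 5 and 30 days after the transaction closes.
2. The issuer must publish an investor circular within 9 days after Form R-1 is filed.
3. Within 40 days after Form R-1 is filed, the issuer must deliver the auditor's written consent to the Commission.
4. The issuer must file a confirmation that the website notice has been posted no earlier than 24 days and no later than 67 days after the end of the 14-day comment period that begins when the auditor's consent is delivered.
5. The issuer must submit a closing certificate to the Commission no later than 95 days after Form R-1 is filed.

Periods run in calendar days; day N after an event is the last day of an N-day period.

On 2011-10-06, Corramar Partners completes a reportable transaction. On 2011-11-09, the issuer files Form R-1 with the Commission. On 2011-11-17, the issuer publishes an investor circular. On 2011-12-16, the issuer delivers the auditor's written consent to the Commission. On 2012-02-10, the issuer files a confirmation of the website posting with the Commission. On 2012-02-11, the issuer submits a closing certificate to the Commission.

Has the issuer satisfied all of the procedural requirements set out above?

(1) the permitted window runs from 2011-10-06 + 5 = 2011-10-11 to 2011-10-06 + 30 = 2011-11-05; done 2011-11-09 — 4 days after the window closed.

No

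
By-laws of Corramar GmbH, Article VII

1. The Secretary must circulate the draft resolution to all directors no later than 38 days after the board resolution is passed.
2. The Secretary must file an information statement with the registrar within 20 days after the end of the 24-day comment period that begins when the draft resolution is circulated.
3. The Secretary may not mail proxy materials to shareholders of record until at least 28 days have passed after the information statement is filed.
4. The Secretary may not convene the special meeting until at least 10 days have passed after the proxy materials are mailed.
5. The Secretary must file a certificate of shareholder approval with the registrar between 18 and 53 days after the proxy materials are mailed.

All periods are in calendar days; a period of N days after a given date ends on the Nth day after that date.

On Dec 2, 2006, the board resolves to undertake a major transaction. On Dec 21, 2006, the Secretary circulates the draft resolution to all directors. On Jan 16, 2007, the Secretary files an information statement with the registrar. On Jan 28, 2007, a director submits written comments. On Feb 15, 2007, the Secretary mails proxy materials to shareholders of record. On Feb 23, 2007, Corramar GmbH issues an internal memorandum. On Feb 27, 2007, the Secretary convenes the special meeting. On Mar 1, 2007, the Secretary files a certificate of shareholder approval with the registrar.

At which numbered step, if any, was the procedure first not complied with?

Step 1 — counting 38 days from Dec 2, 2006 (when the board resolution is passed) gives a deadline of Jan 9, 2007; done Dec 21, 2006 — timely.
Step 2 — counting 20 days from Jan 14, 2007 (end of the 24-day comment period, which began when the draft resolution is circulated on Dec 21, 2006) gives a deadline of Feb 3, 2007; completed Jan 16, 2007, before the deadline.
Step 3 — must wait 28 days from Jan 16, 2007 (when the information statement is filed), so not before Feb 13, 2007; Feb 15, 2007 is on or after that date.
Step 4 — must wait 10 days from Feb 15, 2007 (when the proxy materials are mailed), so not before Feb 25, 2007; done Feb 27, 2007, after the minimum wait.
Step 5 — 18 and 53 days from Feb 15, 2007 (when the proxy materials are mailed) are Mar 5, 2007 and Apr 9, 2007 respectively; done Mar 1, 2007 — 4 days before the window opened.

Step 5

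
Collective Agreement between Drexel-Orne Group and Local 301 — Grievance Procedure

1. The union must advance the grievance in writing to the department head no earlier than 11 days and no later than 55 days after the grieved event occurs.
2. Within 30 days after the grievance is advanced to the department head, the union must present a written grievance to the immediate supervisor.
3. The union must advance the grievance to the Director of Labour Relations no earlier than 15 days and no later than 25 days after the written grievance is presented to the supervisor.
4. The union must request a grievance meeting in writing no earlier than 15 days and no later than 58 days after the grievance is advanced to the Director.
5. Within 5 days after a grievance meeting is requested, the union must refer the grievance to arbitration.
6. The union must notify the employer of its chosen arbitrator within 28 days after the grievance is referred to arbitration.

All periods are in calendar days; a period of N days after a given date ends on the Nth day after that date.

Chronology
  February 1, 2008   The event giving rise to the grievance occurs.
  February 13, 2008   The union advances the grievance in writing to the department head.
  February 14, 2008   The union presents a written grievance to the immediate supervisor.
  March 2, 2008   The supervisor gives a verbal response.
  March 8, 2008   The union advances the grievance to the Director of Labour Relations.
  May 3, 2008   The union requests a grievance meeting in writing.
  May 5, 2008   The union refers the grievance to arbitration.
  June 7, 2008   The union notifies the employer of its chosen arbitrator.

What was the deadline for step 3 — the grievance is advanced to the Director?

Step 3 runs from February 14, 2008, when the written grievance is presented to the supervisor. The window is 15–25 days after February 14, 2008; it closes on March 10, 2008.

March 10, 2008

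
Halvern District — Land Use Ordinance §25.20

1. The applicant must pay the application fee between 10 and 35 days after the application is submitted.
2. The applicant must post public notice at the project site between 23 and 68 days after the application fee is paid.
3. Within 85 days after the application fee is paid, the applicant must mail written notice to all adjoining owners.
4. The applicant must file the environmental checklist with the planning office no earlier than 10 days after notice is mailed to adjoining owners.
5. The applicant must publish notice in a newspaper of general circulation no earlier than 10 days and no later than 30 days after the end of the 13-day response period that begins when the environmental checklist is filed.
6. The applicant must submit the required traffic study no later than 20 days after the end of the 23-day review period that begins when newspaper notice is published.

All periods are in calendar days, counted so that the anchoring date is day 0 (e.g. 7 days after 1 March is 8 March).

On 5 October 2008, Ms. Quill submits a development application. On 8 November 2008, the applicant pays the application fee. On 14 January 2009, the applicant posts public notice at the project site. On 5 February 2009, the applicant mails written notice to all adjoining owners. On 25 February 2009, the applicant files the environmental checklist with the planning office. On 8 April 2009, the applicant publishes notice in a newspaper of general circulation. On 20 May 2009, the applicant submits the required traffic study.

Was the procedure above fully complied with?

No

(1) the permitted window runs from 5 October 2008 + 10 = 15 October 2008 to 5 October 2008 + 35 = 9 November 2008; done 8 November 2008 — within the window.
(2) the permitted window runs from 8 November 2008 + 23 = 1 December 2008 to 8 November 2008 + 68 = 15 January 2009; done 14 January 2009, which is between those dates.
(3) due by 8 November 2008 + 85 days = 1 February 2009; not done until 5 February 2009, 4 days after the deadline.
No need to go further; step 3 was not satisfied.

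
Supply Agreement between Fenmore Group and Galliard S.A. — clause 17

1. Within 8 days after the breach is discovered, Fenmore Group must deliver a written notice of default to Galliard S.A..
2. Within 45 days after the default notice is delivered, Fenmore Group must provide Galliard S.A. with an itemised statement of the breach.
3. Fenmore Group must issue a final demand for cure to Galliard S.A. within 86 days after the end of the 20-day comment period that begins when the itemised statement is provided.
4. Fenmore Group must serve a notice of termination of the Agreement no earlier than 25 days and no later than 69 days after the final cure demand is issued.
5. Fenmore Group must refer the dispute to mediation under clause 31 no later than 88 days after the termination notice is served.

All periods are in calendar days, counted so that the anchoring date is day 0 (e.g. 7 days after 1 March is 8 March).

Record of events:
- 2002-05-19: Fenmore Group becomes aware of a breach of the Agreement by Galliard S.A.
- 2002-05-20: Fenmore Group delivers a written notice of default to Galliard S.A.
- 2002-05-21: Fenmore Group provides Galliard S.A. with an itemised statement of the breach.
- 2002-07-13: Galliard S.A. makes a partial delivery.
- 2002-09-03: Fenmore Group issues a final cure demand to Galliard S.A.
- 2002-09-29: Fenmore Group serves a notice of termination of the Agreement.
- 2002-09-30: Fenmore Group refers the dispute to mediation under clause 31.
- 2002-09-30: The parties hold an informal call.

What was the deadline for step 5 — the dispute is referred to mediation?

Step 5 runs from 2002-09-29, when the termination notice is served. 88 days after 2002-09-29 is 2002-12-26.

2002-12-26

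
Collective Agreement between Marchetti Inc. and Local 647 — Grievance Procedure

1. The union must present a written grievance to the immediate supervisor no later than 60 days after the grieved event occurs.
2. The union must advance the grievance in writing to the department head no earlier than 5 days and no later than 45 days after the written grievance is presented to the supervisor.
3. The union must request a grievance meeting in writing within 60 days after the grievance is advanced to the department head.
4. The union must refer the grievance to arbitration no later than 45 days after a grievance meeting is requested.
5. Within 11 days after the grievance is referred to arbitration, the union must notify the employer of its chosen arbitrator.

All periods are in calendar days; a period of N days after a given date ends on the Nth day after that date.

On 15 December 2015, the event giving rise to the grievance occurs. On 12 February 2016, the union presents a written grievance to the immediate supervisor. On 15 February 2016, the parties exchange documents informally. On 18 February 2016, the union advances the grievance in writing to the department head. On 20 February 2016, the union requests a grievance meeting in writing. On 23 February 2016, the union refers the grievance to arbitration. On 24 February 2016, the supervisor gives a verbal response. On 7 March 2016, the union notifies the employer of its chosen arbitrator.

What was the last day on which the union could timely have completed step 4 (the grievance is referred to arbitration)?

5 April 2016

Step 4 runs from 20 February 2016, when a grievance meeting is requested. 45 days after 20 February 2016 is 5 April 2016.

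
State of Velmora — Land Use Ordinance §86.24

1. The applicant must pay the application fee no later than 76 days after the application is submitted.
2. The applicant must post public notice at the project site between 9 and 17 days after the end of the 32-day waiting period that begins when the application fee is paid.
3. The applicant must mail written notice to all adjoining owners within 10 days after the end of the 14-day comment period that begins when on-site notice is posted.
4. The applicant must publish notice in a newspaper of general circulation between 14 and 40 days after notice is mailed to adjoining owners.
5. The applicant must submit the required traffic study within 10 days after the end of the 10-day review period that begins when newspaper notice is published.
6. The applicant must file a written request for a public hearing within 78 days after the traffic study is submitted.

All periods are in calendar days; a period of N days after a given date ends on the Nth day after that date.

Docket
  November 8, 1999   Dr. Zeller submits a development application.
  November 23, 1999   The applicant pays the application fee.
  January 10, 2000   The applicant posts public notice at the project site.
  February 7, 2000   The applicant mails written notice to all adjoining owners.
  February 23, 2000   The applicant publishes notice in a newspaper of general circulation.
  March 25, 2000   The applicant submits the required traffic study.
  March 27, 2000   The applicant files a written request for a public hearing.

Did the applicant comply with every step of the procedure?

(1) due by November 8, 1999 + 76 days = January 23, 2000; November 23, 1999 is within that limit.
(2) the permitted window runs from December 25, 1999 + 9 = January 3, 2000 to December 25, 1999 + 17 = January 11, 2000; done January 10, 2000 — within the window.
(3) due by January 24, 2000 + 10 days = February 3, 2000; done February 7, 2000 — 4 days late.

No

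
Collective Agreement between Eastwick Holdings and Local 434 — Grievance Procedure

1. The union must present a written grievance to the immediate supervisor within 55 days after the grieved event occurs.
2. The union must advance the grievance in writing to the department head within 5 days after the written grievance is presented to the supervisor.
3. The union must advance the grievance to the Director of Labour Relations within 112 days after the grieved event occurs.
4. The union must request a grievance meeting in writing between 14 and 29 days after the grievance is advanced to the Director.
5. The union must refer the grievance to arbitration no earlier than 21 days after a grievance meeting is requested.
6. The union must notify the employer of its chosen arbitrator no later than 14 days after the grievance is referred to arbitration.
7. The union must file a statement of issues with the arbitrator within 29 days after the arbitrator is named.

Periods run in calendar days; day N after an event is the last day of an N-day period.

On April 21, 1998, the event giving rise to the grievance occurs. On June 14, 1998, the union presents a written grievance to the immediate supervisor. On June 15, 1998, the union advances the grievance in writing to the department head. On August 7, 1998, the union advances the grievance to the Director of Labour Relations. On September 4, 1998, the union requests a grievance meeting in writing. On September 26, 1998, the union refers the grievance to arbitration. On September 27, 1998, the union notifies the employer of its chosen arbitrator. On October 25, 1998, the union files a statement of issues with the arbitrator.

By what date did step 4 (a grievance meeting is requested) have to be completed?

September 5, 1998

Step 4 runs from August 7, 1998, when the grievance is advanced to the Director. The window is 14–29 days after August 7, 1998; it closes on September 5, 1998.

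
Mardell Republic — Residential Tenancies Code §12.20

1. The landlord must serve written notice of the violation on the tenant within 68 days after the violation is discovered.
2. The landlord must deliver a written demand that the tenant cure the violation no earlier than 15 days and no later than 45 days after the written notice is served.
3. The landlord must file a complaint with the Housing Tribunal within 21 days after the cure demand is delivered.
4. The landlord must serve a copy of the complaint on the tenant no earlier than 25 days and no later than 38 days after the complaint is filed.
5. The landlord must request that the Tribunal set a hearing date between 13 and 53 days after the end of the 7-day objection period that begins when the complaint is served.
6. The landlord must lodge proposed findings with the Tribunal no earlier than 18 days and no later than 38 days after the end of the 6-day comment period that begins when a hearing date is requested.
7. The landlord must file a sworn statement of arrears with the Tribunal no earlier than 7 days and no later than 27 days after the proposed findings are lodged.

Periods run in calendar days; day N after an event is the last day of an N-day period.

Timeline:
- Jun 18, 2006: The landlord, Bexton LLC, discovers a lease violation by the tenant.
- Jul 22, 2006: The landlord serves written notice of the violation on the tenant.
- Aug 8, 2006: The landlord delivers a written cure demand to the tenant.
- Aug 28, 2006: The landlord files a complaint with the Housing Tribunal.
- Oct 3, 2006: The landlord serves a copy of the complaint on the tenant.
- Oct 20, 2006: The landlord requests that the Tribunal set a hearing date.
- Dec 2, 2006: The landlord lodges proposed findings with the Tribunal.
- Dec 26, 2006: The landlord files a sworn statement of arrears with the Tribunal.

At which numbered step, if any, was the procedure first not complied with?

Step 5

(1) due by Jun 18, 2006 + 68 days = Aug 25, 2006; completed Jul 22, 2006, before the deadline.
(2) the permitted window runs from Jul 22, 2006 + 15 = Aug 6, 2006 to Jul 22, 2006 + 45 = Sep 5, 2006; done Aug 8, 2006, which is between those dates.
(3) due by Aug 8, 2006 + 21 days = Aug 29, 2006; Aug 28, 2006 is within that limit.
(4) the permitted window runs from Aug 28, 2006 + 25 = Sep 22, 2006 to Aug 28, 2006 + 38 = Oct 5, 2006; done Oct 3, 2006, which is between those dates.
(5) the permitted window runs from Oct 10, 2006 + 13 = Oct 23, 2006 to Oct 10, 2006 + 53 = Dec 2, 2006; Oct 20, 2006 is 3 days too early.
Later steps need not be reached.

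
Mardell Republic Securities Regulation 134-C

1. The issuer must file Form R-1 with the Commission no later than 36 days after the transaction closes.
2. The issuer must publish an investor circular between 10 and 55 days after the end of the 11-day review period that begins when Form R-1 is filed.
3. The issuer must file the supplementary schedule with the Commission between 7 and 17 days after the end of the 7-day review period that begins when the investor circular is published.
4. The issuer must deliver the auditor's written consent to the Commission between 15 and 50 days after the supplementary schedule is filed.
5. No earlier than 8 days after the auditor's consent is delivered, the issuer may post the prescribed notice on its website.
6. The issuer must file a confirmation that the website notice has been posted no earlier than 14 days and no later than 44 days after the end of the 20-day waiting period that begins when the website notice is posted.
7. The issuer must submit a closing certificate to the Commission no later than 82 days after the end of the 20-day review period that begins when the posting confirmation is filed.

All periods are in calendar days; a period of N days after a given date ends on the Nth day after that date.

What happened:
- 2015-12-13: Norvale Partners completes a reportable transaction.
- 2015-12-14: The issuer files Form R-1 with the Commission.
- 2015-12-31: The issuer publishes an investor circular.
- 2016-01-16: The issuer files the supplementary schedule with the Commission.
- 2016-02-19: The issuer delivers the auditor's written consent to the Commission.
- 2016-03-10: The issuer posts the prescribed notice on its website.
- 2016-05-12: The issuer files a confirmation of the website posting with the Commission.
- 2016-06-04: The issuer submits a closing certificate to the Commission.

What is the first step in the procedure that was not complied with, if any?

Step 2

Step 1 — counting 36 days from 2015-12-13 (when the transaction closes) gives a deadline of 2016-01-18; 2015-12-14 is within that limit.
Step 2 — 10 and 55 days from 2015-12-25 (end of the 11-day review period, which began when Form R-1 is filed on 2015-12-14) are 2016-01-04 and 2016-02-18 respectively; 2015-12-31 is 4 days too early.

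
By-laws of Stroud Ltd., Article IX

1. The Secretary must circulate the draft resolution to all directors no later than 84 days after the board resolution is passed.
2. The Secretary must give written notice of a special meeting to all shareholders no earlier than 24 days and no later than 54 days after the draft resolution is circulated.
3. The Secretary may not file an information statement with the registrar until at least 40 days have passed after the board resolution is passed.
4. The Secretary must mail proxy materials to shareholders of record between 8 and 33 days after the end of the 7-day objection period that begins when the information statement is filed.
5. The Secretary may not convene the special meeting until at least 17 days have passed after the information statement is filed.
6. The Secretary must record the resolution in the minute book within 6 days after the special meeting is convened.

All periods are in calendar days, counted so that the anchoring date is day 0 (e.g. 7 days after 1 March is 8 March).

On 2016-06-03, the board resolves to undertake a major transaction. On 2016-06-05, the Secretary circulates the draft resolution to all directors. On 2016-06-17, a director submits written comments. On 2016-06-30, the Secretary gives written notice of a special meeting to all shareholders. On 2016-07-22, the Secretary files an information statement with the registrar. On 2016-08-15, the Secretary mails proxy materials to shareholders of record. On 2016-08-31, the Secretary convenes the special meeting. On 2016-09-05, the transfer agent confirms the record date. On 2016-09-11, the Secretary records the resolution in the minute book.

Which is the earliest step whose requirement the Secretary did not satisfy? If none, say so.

Step 1 — counting 84 days from 2016-06-03 (when the board resolution is passed) gives a deadline of 2016-08-26; 2016-06-05 is within that limit.
Step 2 — 24 and 54 days from 2016-06-05 (when the draft resolution is circulated) are 2016-06-29 and 2016-07-29 respectively; done 2016-06-30, which is between those dates.
Step 3 — must wait 40 days from 2016-06-03 (when the board resolution is passed), so not before 2016-07-13; done 2016-07-22 — permitted.
Step 4 — 8 and 33 days from 2016-07-29 (end of the 7-day objection period, which began when the information statement is filed on 2016-07-22) are 2016-08-06 and 2016-08-31 respectively; 2016-08-15 falls inside that range.
Step 5 — must wait 17 days from 2016-07-22 (when the information statement is filed), so not before 2016-08-08; done 2016-08-31 — permitted.
Step 6 — counting 6 days from 2016-08-31 (when the special meeting is convened) gives a deadline of 2016-09-06; not done until 2016-09-11, 5 days after the deadline.

Step 6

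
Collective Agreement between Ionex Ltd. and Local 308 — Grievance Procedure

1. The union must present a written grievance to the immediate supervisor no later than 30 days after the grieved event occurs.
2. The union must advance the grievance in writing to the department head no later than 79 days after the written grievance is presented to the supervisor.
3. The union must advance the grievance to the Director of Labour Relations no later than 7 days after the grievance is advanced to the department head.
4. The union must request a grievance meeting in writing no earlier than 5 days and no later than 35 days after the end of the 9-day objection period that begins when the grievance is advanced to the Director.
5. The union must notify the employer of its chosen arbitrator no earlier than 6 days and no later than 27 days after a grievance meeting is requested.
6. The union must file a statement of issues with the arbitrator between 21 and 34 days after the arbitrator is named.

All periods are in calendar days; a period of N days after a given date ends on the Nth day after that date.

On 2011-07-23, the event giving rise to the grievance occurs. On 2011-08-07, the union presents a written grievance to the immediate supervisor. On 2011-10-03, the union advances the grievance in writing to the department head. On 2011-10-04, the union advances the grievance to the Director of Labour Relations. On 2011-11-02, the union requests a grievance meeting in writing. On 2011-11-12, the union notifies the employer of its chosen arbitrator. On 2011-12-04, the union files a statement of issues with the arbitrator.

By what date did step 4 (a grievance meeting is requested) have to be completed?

2011-11-17

The grievance is advanced to the Director on 2011-10-04; the 9-day objection period therefore ends 2011-10-13, and step 4 runs from that date. The window is 5–35 days after 2011-10-13; it closes on 2011-11-17.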